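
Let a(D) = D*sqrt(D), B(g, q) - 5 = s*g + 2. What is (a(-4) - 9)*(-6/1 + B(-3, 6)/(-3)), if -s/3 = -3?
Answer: -6 - 16*I/3 ≈ -6.0 - 5.3333*I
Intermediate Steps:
s = 9 (s = -3*(-3) = 9)
B(g, q) = 7 + 9*g (B(g, q) = 5 + (9*g + 2) = 5 + (2 + 9*g) = 7 + 9*g)
a(D) = D**(3/2)
(a(-4) - 9)*(-6/1 + B(-3, 6)/(-3)) = ((-4)**(3/2) - 9)*(-6/1 + (7 + 9*(-3))/(-3)) = (-8*I - 9)*(-6*1 + (7 - 27)*(-1/3)) = (-9 - 8*I)*(-6 - 20*(-1/3)) = (-9 - 8*I)*(-6 + 20/3) = (-9 - 8*I)*(2/3) = -6 - 16*I/3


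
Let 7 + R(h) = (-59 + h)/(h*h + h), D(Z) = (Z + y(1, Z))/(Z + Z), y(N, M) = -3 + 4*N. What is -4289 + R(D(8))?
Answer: -196312/45 ≈ -4362.5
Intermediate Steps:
D(Z) = (1 + Z)/(2*Z) (D(Z) = (Z + (-3 + 4*1))/(Z + Z) = (Z + (-3 + 4))/((2*Z)) = (Z + 1)*(1/(2*Z)) = (1 + Z)*(1/(2*Z)) = (1 + Z)/(2*Z))
R(h) = -7 + (-59 + h)/(h + h²) (R(h) = -7 + (-59 + h)/(h*h + h) = -7 + (-59 + h)/(h² + h) = -7 + (-59 + h)/(h + h²))
-4289 + R(D(8)) = -4289 + (-59 - 7*(1 + 8)²/256 - 3*(1 + 8)/8)/((((½)*(1 + 8)/8))*(1 + (½)*(1 + 8)/8)) = -4289 + (-59 - 7*((½)*(⅛)*9)² - 3*9/8)/((((½)*(⅛)*9))*(1 + (½)*(⅛)*9)) = -4289 + (-59 - 7*(9/16)² - 6*9/16)/((9/16)*(1 + 9/16)) = -4289 + 16*(-59 - 7*81/256 - 27/8)/(9*(25/16)) = -4289 + (16/9)*(16/25)*(-59 - 567/256 - 27/8) = -4289 + (16/9)*(16/25)*(-16535/256) = -4289 - 3307/45 = -196312/45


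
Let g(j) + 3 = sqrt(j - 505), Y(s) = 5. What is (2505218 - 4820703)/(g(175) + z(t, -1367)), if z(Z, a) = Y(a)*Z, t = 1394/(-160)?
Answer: 5520116240/127901 + 118552832*I*sqrt(330)/127901 ≈ 43159.0 + 16838.0*I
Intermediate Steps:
t = -697/80 (t = 1394*(-1/160) = -697/80 ≈ -8.7125)
g(j) = -3 + sqrt(-505 + j) (g(j) = -3 + sqrt(j - 505) = -3 + sqrt(-505 + j))
z(Z, a) = 5*Z
(2505218 - 4820703)/(g(175) + z(t, -1367)) = (2505218 - 4820703)/((-3 + sqrt(-505 + 175)) + 5*(-697/80)) = -2315485/((-3 + sqrt(-330)) - 697/16) = -2315485/((-3 + I*sqrt(330)) - 697/16) = -2315485/(-745/16 + I*sqrt(330))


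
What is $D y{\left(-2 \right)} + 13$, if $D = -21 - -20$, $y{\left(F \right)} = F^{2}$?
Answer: $9$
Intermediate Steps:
$D = -1$ ($D = -21 + 20 = -1$)
$D y{\left(-2 \right)} + 13 = - \left(-2\right)^{2} + 13 = \left(-1\right) 4 + 13 = -4 + 13 = 9$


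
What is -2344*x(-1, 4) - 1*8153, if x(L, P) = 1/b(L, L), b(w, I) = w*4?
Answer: -7567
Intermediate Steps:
b(w, I) = 4*w
x(L, P) = 1/(4*L)
-2344*x(-1, 4) - 1*8153 = -586/(-1) - 1*8153 = -586*(-1) - 8153 = -2344*(-¼) - 8153 = 586 - 8153 = -7567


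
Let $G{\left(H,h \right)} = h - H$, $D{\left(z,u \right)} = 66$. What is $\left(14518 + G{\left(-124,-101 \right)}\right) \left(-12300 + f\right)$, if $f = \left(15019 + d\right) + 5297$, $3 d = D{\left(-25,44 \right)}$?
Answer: $116880558$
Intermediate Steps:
$d = 22$ ($d = \frac{1}{3} \cdot 66 = 22$)
$f = 20338$ ($f = \left(15019 + 22\right) + 5297 = 15041 + 5297 = 20338$)
$\left(14518 + G{\left(-124,-101 \right)}\right) \left(-12300 + f\right) = \left(14518 - -23\right) \left(-12300 + 20338\right) = \left(14518 + \left(-101 + 124\right)\right) 8038 = \left(14518 + 23\right) 8038 = 14541 \cdot 8038 = 116880558$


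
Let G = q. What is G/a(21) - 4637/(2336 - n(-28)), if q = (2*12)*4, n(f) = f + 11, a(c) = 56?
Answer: -4223/16471 ≈ -0.25639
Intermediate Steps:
n(f) = 11 + f
q = 96 (q = 24*4 = 96)
G = 96
G/a(21) - 4637/(2336 - n(-28)) = 96/56 - 4637/(2336 - (11 - 28)) = 96*(1/56) - 4637/(2336 - 1*(-17)) = 12/7 - 4637/(2336 + 17) = 12/7 - 4637/2353 = -4223/16471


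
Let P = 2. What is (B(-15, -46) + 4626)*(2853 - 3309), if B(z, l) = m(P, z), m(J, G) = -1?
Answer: -2109000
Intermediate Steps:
B(z, l) = -1
(B(-15, -46) + 4626)*(2853 - 3309) = (-1 + 4626)*(2853 - 3309) = 4625*(-456) = -2109000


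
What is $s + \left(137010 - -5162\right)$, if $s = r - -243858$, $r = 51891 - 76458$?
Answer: $361463$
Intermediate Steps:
$r = -24567$ ($r = 51891 - 76458 = -24567$)
$s = 219291$ ($s = -24567 - -243858 = -24567 + 243858 = 219291$)
$s + \left(137010 - -5162\right) = 219291 + \left(137010 - -5162\right) = 219291 + \left(137010 + 5162\right) = 219291 + 142172 = 361463$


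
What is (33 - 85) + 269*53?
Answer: 14205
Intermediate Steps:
(33 - 85) + 269*53 = -52 + 14257 = 14205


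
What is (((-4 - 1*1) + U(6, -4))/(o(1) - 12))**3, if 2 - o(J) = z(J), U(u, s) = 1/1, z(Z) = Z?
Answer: 64/1331 ≈ 0.048084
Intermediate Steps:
U(u, s) = 1
o(J) = 2 - J
(((-4 - 1*1) + U(6, -4))/(o(1) - 12))**3 = (((-4 - 1*1) + 1)/((2 - 1*1) - 12))**3 = (((-4 - 1) + 1)/((2 - 1) - 12))**3 = ((-5 + 1)/(1 - 12))**3 = (-4/(-11))**3 = (-4*(-1/11))**3 = (4/11)**3 = 64/1331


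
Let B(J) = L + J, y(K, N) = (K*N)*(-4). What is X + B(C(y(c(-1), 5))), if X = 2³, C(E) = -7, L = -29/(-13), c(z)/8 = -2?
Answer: 42/13 ≈ 3.2308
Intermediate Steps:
c(z) = -16 (c(z) = 8*(-2) = -16)
L = 29/13 (L = -29*(-1/13) = 29/13 ≈ 2.2308)
y(K, N) = -4*K*N
B(J) = 29/13 + J
X = 8
X + B(C(y(c(-1), 5))) = 8 + (29/13 - 7) = 8 - 62/13 = 42/13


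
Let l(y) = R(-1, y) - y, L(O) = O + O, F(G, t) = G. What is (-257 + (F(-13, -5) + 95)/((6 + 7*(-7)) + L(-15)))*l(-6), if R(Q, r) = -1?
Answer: -94215/73 ≈ -1290.6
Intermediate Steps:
L(O) = 2*O
l(y) = -1 - y
(-257 + (F(-13, -5) + 95)/((6 + 7*(-7)) + L(-15)))*l(-6) = (-257 + (-13 + 95)/((6 + 7*(-7)) + 2*(-15)))*(-1 - 1*(-6)) = (-257 + 82/((6 - 49) - 30))*(-1 + 6) = (-257 + 82/(-43 - 30))*5 = (-257 + 82/(-73))*5 = (-257 + 82*(-1/73))*5 = (-257 - 82/73)*5 = -18843/73*5 = -94215/73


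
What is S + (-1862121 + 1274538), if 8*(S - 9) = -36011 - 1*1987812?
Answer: -6724415/8 ≈ -8.4055e+5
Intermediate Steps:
S = -2023751/8 (S = 9 + (-36011 - 1*1987812)/8 = 9 + (-36011 - 1987812)/8 = 9 + (⅛)*(-2023823) = 9 - 2023823/8 = -2023751/8 ≈ -2.5297e+5)
S + (-1862121 + 1274538) = -2023751/8 + (-1862121 + 1274538) = -2023751/8 - 587583 = -6724415/8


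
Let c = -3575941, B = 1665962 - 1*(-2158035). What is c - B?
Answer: -7399938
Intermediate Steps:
B = 3823997 (B = 1665962 + 2158035 = 3823997)
c - B = -3575941 - 1*3823997 = -3575941 - 3823997 = -7399938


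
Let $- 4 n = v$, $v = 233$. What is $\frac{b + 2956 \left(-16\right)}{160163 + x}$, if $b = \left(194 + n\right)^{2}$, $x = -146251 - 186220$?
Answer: $\frac{461887}{2756928} \approx 0.16754$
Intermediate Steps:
$n = - \frac{233}{4}$ ($n = \left(- \frac{1}{4}\right) 233 = - \frac{233}{4} \approx -58.25$)
$x = -332471$ ($x = -146251 - 186220 = -332471$)
$b = \frac{294849}{16}$ ($b = \left(194 - \frac{233}{4}\right)^{2} = \left(\frac{543}{4}\right)^{2} = \frac{294849}{16} \approx 18428.0$)
$\frac{b + 2956 \left(-16\right)}{160163 + x} = \frac{\frac{294849}{16} + 2956 \left(-16\right)}{160163 - 332471} = \frac{\frac{294849}{16} - 47296}{-172308} = \left(- \frac{461887}{16}\right) \left(- \frac{1}{172308}\right) = \frac{461887}{2756928}$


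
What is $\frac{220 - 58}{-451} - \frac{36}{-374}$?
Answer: $- \frac{2016}{7667} \approx -0.26295$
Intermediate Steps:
$\frac{220 - 58}{-451} - \frac{36}{-374} = \left(220 - 58\right) \left(- \frac{1}{451}\right) - - \frac{18}{187} = 162 \left(- \frac{1}{451}\right) + \frac{18}{187} = - \frac{162}{451} + \frac{18}{187} = - \frac{2016}{7667}$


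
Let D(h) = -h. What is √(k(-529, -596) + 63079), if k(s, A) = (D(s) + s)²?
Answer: √63079 ≈ 251.16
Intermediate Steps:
k(s, A) = 0 (k(s, A) = (-s + s)² = 0² = 0)
√(k(-529, -596) + 63079) = √(0 + 63079) = √63079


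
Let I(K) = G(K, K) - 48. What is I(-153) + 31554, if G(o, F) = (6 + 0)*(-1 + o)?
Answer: 30582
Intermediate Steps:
G(o, F) = -6 + 6*o (G(o, F) = 6*(-1 + o) = -6 + 6*o)
I(K) = -54 + 6*K (I(K) = (-6 + 6*K) - 48 = -54 + 6*K)
I(-153) + 31554 = (-54 + 6*(-153)) + 31554 = (-54 - 918) + 31554 = -972 + 31554 = 30582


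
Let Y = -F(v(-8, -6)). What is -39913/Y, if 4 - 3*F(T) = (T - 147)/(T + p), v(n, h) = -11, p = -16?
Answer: -3232953/50 ≈ -64659.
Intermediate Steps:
F(T) = 4/3 - (-147 + T)/(3*(-16 + T)) (F(T) = 4/3 - (T - 147)/(3*(T - 16)) = 4/3 - (-147 + T)/(3*(-16 + T)))
Y = 50/81 (Y = -(83/3 - 11)/(-16 - 11) = -50/((-27)*3) = -(-1)*50/(27*3) = -1*(-50/81) = 50/81 ≈ 0.61728)
-39913/Y = -39913/50/81 = -39913*81/50 = -3232953/50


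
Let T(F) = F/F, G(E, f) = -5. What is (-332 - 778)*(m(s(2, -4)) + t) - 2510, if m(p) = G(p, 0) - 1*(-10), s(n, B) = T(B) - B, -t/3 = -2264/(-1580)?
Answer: -259784/79 ≈ -3288.4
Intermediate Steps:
t = -1698/395 (t = -(-6792)/(-1580) = -(-6792)*(-1)/1580 = -3*566/395 = -1698/395 ≈ -4.2987)
T(F) = 1
s(n, B) = 1 - B
m(p) = 5 (m(p) = -5 - 1*(-10) = -5 + 10 = 5)
(-332 - 778)*(m(s(2, -4)) + t) - 2510 = (-332 - 778)*(5 - 1698/395) - 2510 = -1110*277/395 - 2510 = -61494/79 - 2510 = -259784/79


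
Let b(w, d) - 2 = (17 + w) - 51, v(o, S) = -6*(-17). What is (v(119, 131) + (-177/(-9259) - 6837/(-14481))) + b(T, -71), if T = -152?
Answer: -3642886186/44693193 ≈ -81.509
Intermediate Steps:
v(o, S) = 102
b(w, d) = -32 + w (b(w, d) = 2 + ((17 + w) - 51) = 2 + (-34 + w) = -32 + w)
(v(119, 131) + (-177/(-9259) - 6837/(-14481))) + b(T, -71) = (102 + (-177/(-9259) - 6837/(-14481))) + (-32 - 152) = (102 + (-177*(-1/9259) - 6837*(-1/14481))) - 184 = (102 + (177/9259 + 2279/4827)) - 184 = (102 + 21955640/44693193) - 184 = 4580661326/44693193 - 184 = -3642886186/44693193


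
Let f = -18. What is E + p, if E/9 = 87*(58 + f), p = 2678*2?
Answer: 36676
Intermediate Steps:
p = 5356
E = 31320 (E = 9*(87*(58 - 18)) = 9*(87*40) = 9*3480 = 31320)
E + p = 31320 + 5356 = 36676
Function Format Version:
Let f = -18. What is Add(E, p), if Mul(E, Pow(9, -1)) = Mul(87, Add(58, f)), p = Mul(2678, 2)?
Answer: 36676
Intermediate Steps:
p = 5356
E = 31320 (E = Mul(9, Mul(87, Add(58, -18))) = Mul(9, Mul(87, 40)) = Mul(9, 3480) = 31320)
Add(E, p) = Add(31320, 5356) = 36676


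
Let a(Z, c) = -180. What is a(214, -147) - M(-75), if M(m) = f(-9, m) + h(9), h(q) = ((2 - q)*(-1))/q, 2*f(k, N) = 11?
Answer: -3353/18 ≈ -186.28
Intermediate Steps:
f(k, N) = 11/2 (f(k, N) = (½)*11 = 11/2)
h(q) = (-2 + q)/q
M(m) = 113/18 (M(m) = 11/2 + (-2 + 9)/9 = 11/2 + (⅑)*7 = 11/2 + 7/9 = 113/18)
a(214, -147) - M(-75) = -180 - 1*113/18 = -180 - 113/18 = -3353/18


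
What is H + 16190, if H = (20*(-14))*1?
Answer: 15910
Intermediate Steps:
H = -280 (H = -280*1 = -280)
H + 16190 = -280 + 16190 = 15910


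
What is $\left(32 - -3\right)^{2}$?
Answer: $1225$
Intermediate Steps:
$\left(32 - -3\right)^{2} = \left(32 + \left(-44 + 47\right)\right)^{2} = \left(32 + 3\right)^{2} = 35^{2} = 1225$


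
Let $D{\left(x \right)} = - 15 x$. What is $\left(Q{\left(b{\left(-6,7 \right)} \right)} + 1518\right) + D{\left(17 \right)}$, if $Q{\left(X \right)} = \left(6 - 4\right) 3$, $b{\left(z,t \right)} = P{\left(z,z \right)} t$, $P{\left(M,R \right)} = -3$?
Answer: $1269$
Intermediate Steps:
$b{\left(z,t \right)} = - 3 t$
$Q{\left(X \right)} = 6$ ($Q{\left(X \right)} = 2 \cdot 3 = 6$)
$\left(Q{\left(b{\left(-6,7 \right)} \right)} + 1518\right) + D{\left(17 \right)} = \left(6 + 1518\right) - 255 = 1524 - 255 = 1269$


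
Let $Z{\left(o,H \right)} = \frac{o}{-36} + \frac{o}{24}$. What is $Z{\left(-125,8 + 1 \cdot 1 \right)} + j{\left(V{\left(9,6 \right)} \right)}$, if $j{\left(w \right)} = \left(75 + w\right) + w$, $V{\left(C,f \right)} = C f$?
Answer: $\frac{13051}{72} \approx 181.26$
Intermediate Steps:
$Z{\left(o,H \right)} = \frac{o}{72}$ ($Z{\left(o,H \right)} = o \left(- \frac{1}{36}\right) + o \frac{1}{24} = - \frac{o}{36} + \frac{o}{24} = \frac{o}{72}$)
$j{\left(w \right)} = 75 + 2 w$
$Z{\left(-125,8 + 1 \cdot 1 \right)} + j{\left(V{\left(9,6 \right)} \right)} = \frac{1}{72} \left(-125\right) + \left(75 + 2 \cdot 9 \cdot 6\right) = - \frac{125}{72} + \left(75 + 2 \cdot 54\right) = - \frac{125}{72} + \left(75 + 108\right) = - \frac{125}{72} + 183 = \frac{13051}{72}$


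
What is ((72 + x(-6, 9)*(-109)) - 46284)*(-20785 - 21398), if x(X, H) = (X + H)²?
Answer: 1990742319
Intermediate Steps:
x(X, H) = (H + X)²
((72 + x(-6, 9)*(-109)) - 46284)*(-20785 - 21398) = ((72 + (9 - 6)²*(-109)) - 46284)*(-20785 - 21398) = ((72 + 3²*(-109)) - 46284)*(-42183) = ((72 + 9*(-109)) - 46284)*(-42183) = ((72 - 981) - 46284)*(-42183) = (-909 - 46284)*(-42183) = -47193*(-42183) = 1990742319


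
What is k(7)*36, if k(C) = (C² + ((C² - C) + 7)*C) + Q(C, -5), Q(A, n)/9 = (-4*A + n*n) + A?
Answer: 15408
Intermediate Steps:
Q(A, n) = -27*A + 9*n² (Q(A, n) = 9*((-4*A + n*n) + A) = 9*((-4*A + n²) + A) = 9*((n² - 4*A) + A) = 9*(n² - 3*A) = -27*A + 9*n²)
k(C) = 225 + C² - 27*C + C*(7 + C² - C) (k(C) = (C² + ((C² - C) + 7)*C) + (-27*C + 9*(-5)²) = (C² + (7 + C² - C)*C) + (-27*C + 9*25) = (C² + C*(7 + C² - C)) + (-27*C + 225) = (C² + C*(7 + C² - C)) + (225 - 27*C) = 225 + C² - 27*C + C*(7 + C² - C))
k(7)*36 = (225 + 7³ - 20*7)*36 = (225 + 343 - 140)*36 = 428*36 = 15408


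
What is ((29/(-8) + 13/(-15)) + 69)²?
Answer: 59923081/14400 ≈ 4161.3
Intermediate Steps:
((29/(-8) + 13/(-15)) + 69)² = ((29*(-⅛) + 13*(-1/15)) + 69)² = ((-29/8 - 13/15) + 69)² = (-539/120 + 69)² = (7741/120)² = 59923081/14400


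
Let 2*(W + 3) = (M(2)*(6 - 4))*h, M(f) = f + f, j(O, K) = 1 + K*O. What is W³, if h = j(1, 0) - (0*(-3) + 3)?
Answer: -1331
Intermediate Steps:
M(f) = 2*f
h = -2 (h = (1 + 0*1) - (0*(-3) + 3) = (1 + 0) - (0 + 3) = 1 - 1*3 = 1 - 3 = -2)
W = -11 (W = -3 + (((2*2)*(6 - 4))*(-2))/2 = -3 + ((4*2)*(-2))/2 = -3 + (8*(-2))/2 = -3 + (½)*(-16) = -3 - 8 = -11)
W³ = (-11)³ = -1331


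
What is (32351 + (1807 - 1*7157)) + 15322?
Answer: 42323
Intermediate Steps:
(32351 + (1807 - 1*7157)) + 15322 = (32351 + (1807 - 7157)) + 15322 = (32351 - 5350) + 15322 = 27001 + 15322 = 42323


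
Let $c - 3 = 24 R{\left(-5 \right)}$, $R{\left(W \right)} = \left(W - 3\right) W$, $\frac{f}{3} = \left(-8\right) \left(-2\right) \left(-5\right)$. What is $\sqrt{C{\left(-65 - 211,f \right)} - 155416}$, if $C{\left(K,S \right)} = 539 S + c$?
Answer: $i \sqrt{283813} \approx 532.74 i$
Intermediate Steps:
$f = -240$ ($f = 3 \left(-8\right) \left(-2\right) \left(-5\right) = 3 \cdot 16 \left(-5\right) = 3 \left(-80\right) = -240$)
$R{\left(W \right)} = W \left(-3 + W\right)$ ($R{\left(W \right)} = \left(-3 + W\right) W = W \left(-3 + W\right)$)
$c = 963$ ($c = 3 + 24 \left(- 5 \left(-3 - 5\right)\right) = 3 + 24 \left(\left(-5\right) \left(-8\right)\right) = 3 + 24 \cdot 40 = 3 + 960 = 963$)
$C{\left(K,S \right)} = 963 + 539 S$ ($C{\left(K,S \right)} = 539 S + 963 = 963 + 539 S$)
$\sqrt{C{\left(-65 - 211,f \right)} - 155416} = \sqrt{\left(963 + 539 \left(-240\right)\right) - 155416} = \sqrt{\left(963 - 129360\right) - 155416} = \sqrt{-128397 - 155416} = \sqrt{-283813} = i \sqrt{283813}$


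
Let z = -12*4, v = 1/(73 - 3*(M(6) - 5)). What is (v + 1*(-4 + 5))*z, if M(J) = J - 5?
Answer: -4128/85 ≈ -48.565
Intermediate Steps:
M(J) = -5 + J
v = 1/85 (v = 1/(73 - 3*((-5 + 6) - 5)) = 1/(73 - 3*(1 - 5)) = 1/(73 - 3*(-4)) = 1/(73 + 12) = 1/85 ≈ 0.011765)
z = -48
(v + 1*(-4 + 5))*z = (1/85 + 1*(-4 + 5))*(-48) = (1/85 + 1*1)*(-48) = (1/85 + 1)*(-48) = (86/85)*(-48) = -4128/85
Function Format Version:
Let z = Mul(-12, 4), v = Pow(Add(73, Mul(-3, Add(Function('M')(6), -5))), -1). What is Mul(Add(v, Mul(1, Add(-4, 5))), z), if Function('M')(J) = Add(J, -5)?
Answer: Rational(-4128, 85) ≈ -48.565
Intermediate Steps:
Function('M')(J) = Add(-5, J)
v = Rational(1, 85) (v = Pow(Add(73, Mul(-3, Add(Add(-5, 6), -5))), -1) = Pow(Add(73, Mul(-3, Add(1, -5))), -1) = Pow(Add(73, Mul(-3, -4)), -1) = Pow(Add(73, 12), -1) = Pow(85, -1) = Rational(1, 85) ≈ 0.011765)
z = -48
Mul(Add(v, Mul(1, Add(-4, 5))), z) = Mul(Add(Rational(1, 85), Mul(1, Add(-4, 5))), -48) = Mul(Add(Rational(1, 85), Mul(1, 1)), -48) = Mul(Add(Rational(1, 85), 1), -48) = Mul(Rational(86, 85), -48) = Rational(-4128, 85)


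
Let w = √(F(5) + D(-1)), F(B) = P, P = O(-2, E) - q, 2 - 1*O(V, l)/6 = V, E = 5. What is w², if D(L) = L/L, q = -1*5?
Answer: 30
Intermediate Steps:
O(V, l) = 12 - 6*V
q = -5
D(L) = 1
P = 29 (P = (12 - 6*(-2)) - 1*(-5) = (12 + 12) + 5 = 24 + 5 = 29)
F(B) = 29
w = √30 (w = √(29 + 1) = √30 ≈ 5.4772)
w² = (√30)² = 30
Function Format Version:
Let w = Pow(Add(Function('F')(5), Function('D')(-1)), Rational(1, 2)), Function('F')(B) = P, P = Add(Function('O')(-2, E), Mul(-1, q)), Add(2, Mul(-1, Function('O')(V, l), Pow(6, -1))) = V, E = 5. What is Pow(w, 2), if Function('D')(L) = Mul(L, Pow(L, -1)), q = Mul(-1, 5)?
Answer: 30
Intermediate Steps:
Function('O')(V, l) = Add(12, Mul(-6, V))
q = -5
Function('D')(L) = 1
P = 29 (P = Add(Add(12, Mul(-6, -2)), Mul(-1, -5)) = Add(Add(12, 12), 5) = Add(24, 5) = 29)
Function('F')(B) = 29
w = Pow(30, Rational(1, 2)) (w = Pow(Add(29, 1), Rational(1, 2)) = Pow(30, Rational(1, 2)) ≈ 5.4772)
Pow(w, 2) = Pow(Pow(30, Rational(1, 2)), 2) = 30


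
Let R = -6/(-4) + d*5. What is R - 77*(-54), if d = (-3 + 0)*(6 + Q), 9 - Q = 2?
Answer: 7929/2 ≈ 3964.5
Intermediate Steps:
Q = 7 (Q = 9 - 1*2 = 9 - 2 = 7)
d = -39 (d = (-3 + 0)*(6 + 7) = -3*13 = -39)
R = -387/2 (R = -6/(-4) - 39*5 = -1/4*(-6) - 195 = 3/2 - 195 = -387/2 ≈ -193.50)
R - 77*(-54) = -387/2 - 77*(-54) = -387/2 + 4158 = 7929/2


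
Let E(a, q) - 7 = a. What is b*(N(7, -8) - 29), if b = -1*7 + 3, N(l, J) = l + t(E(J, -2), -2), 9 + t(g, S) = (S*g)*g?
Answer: 132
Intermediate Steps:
E(a, q) = 7 + a
t(g, S) = -9 + S*g² (t(g, S) = -9 + (S*g)*g = -9 + S*g²)
N(l, J) = -9 + l - 2*(7 + J)² (N(l, J) = l + (-9 - 2*(7 + J)²) = -9 + l - 2*(7 + J)²)
b = -4 (b = -7 + 3 = -4)
b*(N(7, -8) - 29) = -4*((-9 + 7 - 2*(7 - 8)²) - 29) = -4*((-9 + 7 - 2*(-1)²) - 29) = -4*((-9 + 7 - 2*1) - 29) = -4*((-9 + 7 - 2) - 29) = -4*(-4 - 29) = -4*(-33) = 132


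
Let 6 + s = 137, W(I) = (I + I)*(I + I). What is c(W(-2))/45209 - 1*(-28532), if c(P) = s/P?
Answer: 20638451139/723344 ≈ 28532.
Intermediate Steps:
W(I) = 4*I**2 (W(I) = (2*I)*(2*I) = 4*I**2)
s = 131 (s = -6 + 137 = 131)
c(P) = 131/P
c(W(-2))/45209 - 1*(-28532) = (131/((4*(-2)**2)))/45209 - 1*(-28532) = (131/((4*4)))*(1/45209) + 28532 = (131/16)*(1/45209) + 28532 = 131/723344 + 28532 = 20638451139/723344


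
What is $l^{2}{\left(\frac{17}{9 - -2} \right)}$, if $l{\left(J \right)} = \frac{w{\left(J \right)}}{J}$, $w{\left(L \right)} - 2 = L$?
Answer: $\frac{1521}{289} \approx 5.263$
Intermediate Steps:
$w{\left(L \right)} = 2 + L$
$l{\left(J \right)} = \frac{2 + J}{J}$
$l^{2}{\left(\frac{17}{9 - -2} \right)} = \left(\frac{2 + \frac{17}{9 - -2}}{17 \frac{1}{9 - -2}}\right)^{2} = \left(\frac{2 + \frac{17}{9 + 2}}{17 \frac{1}{9 + 2}}\right)^{2} = \left(\frac{2 + \frac{17}{11}}{17 \cdot \frac{1}{11}}\right)^{2} = \left(\frac{2 + 17 \cdot \frac{1}{11}}{17 \cdot \frac{1}{11}}\right)^{2} = \left(\frac{2 + \frac{17}{11}}{\frac{17}{11}}\right)^{2} = \left(\frac{11}{17} \cdot \frac{39}{11}\right)^{2} = \left(\frac{39}{17}\right)^{2} = \frac{1521}{289}$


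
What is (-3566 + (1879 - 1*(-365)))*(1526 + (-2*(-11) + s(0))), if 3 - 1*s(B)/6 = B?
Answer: -2070252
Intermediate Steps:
s(B) = 18 - 6*B
(-3566 + (1879 - 1*(-365)))*(1526 + (-2*(-11) + s(0))) = (-3566 + (1879 - 1*(-365)))*(1526 + (-2*(-11) + (18 - 6*0))) = (-3566 + (1879 + 365))*(1526 + (22 + (18 + 0))) = (-3566 + 2244)*(1526 + (22 + 18)) = -1322*(1526 + 40) = -1322*1566 = -2070252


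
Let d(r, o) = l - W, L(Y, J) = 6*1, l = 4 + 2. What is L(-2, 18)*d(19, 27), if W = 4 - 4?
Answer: 36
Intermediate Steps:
l = 6
W = 0
L(Y, J) = 6
d(r, o) = 6 (d(r, o) = 6 - 1*0 = 6 + 0 = 6)
L(-2, 18)*d(19, 27) = 6*6 = 36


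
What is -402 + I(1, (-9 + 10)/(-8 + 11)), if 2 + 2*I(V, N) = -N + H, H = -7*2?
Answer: -2461/6 ≈ -410.17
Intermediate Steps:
H = -14
I(V, N) = -8 - N/2 (I(V, N) = -1 + (-N - 14)/2 = -1 + (-14 - N)/2 = -1 + (-7 - N/2) = -8 - N/2)
-402 + I(1, (-9 + 10)/(-8 + 11)) = -402 + (-8 - (-9 + 10)/(2*(-8 + 11))) = -402 + (-8 - 1/(2*3)) = -402 + (-8 - 1/2*1/3) = -402 + (-8 - 1/6) = -402 - 49/6 = -2461/6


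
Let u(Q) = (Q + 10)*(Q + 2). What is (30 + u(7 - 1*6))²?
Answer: 3969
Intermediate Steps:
u(Q) = (2 + Q)*(10 + Q) (u(Q) = (10 + Q)*(2 + Q) = (2 + Q)*(10 + Q))
(30 + u(7 - 1*6))² = (30 + (20 + (7 - 1*6)² + 12*(7 - 1*6)))² = (30 + (20 + (7 - 6)² + 12*(7 - 6)))² = (30 + (20 + 1² + 12*1))² = (30 + (20 + 1 + 12))² = (30 + 33)² = 63² = 3969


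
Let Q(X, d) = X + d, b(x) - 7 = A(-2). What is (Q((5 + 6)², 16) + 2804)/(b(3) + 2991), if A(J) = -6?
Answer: 173/176 ≈ 0.98295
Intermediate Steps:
b(x) = 1 (b(x) = 7 - 6 = 1)
(Q((5 + 6)², 16) + 2804)/(b(3) + 2991) = (((5 + 6)² + 16) + 2804)/(1 + 2991) = ((11² + 16) + 2804)/2992 = ((121 + 16) + 2804)*(1/2992) = (137 + 2804)*(1/2992) = 2941*(1/2992) = 173/176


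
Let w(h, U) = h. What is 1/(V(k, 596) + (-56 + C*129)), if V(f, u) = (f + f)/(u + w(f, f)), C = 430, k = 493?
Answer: 1089/60346832 ≈ 1.8046e-5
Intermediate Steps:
V(f, u) = 2*f/(f + u) (V(f, u) = (f + f)/(u + f) = (2*f)/(f + u) = 2*f/(f + u))
1/(V(k, 596) + (-56 + C*129)) = 1/(2*493/(493 + 596) + (-56 + 430*129)) = 1/(2*493/1089 + (-56 + 55470)) = 1/(2*493*(1/1089) + 55414) = 1/(986/1089 + 55414) = 1/(60346832/1089) = 1089/60346832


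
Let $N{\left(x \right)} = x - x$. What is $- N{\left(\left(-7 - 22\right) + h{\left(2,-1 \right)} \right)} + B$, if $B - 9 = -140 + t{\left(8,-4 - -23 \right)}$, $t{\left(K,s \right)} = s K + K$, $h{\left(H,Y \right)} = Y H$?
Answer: $29$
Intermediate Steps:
$h{\left(H,Y \right)} = H Y$
$t{\left(K,s \right)} = K + K s$ ($t{\left(K,s \right)} = K s + K = K + K s$)
$N{\left(x \right)} = 0$
$B = 29$ ($B = 9 - \left(140 - 8 \left(1 - -19\right)\right) = 9 - \left(140 - 8 \left(1 + \left(-4 + 23\right)\right)\right) = 9 - \left(140 - 8 \left(1 + 19\right)\right) = 9 + \left(-140 + 8 \cdot 20\right) = 9 + \left(-140 + 160\right) = 9 + 20 = 29$)
$- N{\left(\left(-7 - 22\right) + h{\left(2,-1 \right)} \right)} + B = \left(-1\right) 0 + 29 = 0 + 29 = 29$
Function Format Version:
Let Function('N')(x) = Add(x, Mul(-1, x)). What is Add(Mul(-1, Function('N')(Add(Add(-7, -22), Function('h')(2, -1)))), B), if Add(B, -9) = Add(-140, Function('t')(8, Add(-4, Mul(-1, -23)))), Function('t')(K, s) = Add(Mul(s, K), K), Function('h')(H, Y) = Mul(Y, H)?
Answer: 29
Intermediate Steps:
Function('h')(H, Y) = Mul(H, Y)
Function('t')(K, s) = Add(K, Mul(K, s)) (Function('t')(K, s) = Add(Mul(K, s), K) = Add(K, Mul(K, s)))
Function('N')(x) = 0
B = 29 (B = Add(9, Add(-140, Mul(8, Add(1, Add(-4, Mul(-1, -23)))))) = Add(9, Add(-140, Mul(8, Add(1, Add(-4, 23))))) = Add(9, Add(-140, Mul(8, Add(1, 19)))) = Add(9, Add(-140, Mul(8, 20))) = Add(9, Add(-140, 160)) = Add(9, 20) = 29)
Add(Mul(-1, Function('N')(Add(Add(-7, -22), Function('h')(2, -1)))), B) = Add(Mul(-1, 0), 29) = Add(0, 29) = 29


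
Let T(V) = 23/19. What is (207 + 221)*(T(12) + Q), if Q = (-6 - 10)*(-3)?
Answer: 400180/19 ≈ 21062.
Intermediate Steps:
Q = 48 (Q = -16*(-3) = 48)
T(V) = 23/19 (T(V) = 23*(1/19) = 23/19)
(207 + 221)*(T(12) + Q) = (207 + 221)*(23/19 + 48) = 428*(935/19) = 400180/19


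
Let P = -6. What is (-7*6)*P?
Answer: 252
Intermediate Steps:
(-7*6)*P = -7*6*(-6) = -42*(-6) = 252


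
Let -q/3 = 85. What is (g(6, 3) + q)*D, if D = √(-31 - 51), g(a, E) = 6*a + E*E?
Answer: -210*I*√82 ≈ -1901.6*I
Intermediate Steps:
q = -255 (q = -3*85 = -255)
g(a, E) = E² + 6*a (g(a, E) = 6*a + E² = E² + 6*a)
D = I*√82 (D = √(-82) = I*√82 ≈ 9.0554*I)
(g(6, 3) + q)*D = ((3² + 6*6) - 255)*(I*√82) = ((9 + 36) - 255)*(I*√82) = (45 - 255)*(I*√82) = -210*I*√82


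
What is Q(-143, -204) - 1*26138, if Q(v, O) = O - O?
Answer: -26138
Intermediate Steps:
Q(v, O) = 0
Q(-143, -204) - 1*26138 = 0 - 1*26138 = 0 - 26138 = -26138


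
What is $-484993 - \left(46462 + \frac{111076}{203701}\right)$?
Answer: $- \frac{108258026031}{203701} \approx -5.3146 \cdot 10^{5}$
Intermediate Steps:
$-484993 - \left(46462 + \frac{111076}{203701}\right) = -484993 - \frac{9464466938}{203701} = - \frac{108258026031}{203701}$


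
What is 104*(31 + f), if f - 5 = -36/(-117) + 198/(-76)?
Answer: 66596/19 ≈ 3505.1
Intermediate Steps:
f = 1335/494 (f = 5 + (-36/(-117) + 198/(-76)) = 5 + (-36*(-1/117) + 198*(-1/76)) = 5 + (4/13 - 99/38) = 5 - 1135/494 = 1335/494 ≈ 2.7024)
104*(31 + f) = 104*(31 + 1335/494) = 104*(16649/494) = 66596/19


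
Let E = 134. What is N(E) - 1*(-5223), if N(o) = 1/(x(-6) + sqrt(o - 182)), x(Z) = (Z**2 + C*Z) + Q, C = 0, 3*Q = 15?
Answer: 9030608/1729 - 4*I*sqrt(3)/1729 ≈ 5223.0 - 0.0040071*I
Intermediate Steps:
Q = 5 (Q = (1/3)*15 = 5)
x(Z) = 5 + Z**2 (x(Z) = (Z**2 + 0*Z) + 5 = (Z**2 + 0) + 5 = Z**2 + 5 = 5 + Z**2)
N(o) = 1/(41 + sqrt(-182 + o)) (N(o) = 1/((5 + (-6)**2) + sqrt(o - 182)) = 1/((5 + 36) + sqrt(-182 + o)) = 1/(41 + sqrt(-182 + o)))
N(E) - 1*(-5223) = 1/(41 + sqrt(-182 + 134)) - 1*(-5223) = 1/(41 + sqrt(-48)) + 5223 = 1/(41 + 4*I*sqrt(3)) + 5223 = 5223 + 1/(41 + 4*I*sqrt(3))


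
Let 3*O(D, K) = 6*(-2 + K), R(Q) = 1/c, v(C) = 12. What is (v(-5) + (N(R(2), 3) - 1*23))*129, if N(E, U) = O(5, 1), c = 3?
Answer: -1677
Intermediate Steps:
R(Q) = ⅓ (R(Q) = 1/3 = ⅓)
O(D, K) = -4 + 2*K (O(D, K) = (6*(-2 + K))/3 = (-12 + 6*K)/3 = -4 + 2*K)
N(E, U) = -2 (N(E, U) = -4 + 2*1 = -4 + 2 = -2)
(v(-5) + (N(R(2), 3) - 1*23))*129 = (12 + (-2 - 1*23))*129 = (12 + (-2 - 23))*129 = (12 - 25)*129 = -13*129 = -1677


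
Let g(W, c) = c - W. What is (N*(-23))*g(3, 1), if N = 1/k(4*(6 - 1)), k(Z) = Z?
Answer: 23/10 ≈ 2.3000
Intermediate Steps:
N = 1/20 (N = 1/(4*(6 - 1)) = 1/(4*5) = 1/20 ≈ 0.050000)
(N*(-23))*g(3, 1) = ((1/20)*(-23))*(1 - 1*3) = -23*(1 - 3)/20 = -23/20*(-2) = 23/10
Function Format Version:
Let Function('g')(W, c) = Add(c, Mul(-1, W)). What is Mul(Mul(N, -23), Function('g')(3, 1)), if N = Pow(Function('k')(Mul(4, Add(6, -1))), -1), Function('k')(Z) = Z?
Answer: Rational(23, 10) ≈ 2.3000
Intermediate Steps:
N = Rational(1, 20) (N = Pow(Mul(4, Add(6, -1)), -1) = Pow(Mul(4, 5), -1) = Pow(20, -1) = Rational(1, 20) ≈ 0.050000)
Mul(Mul(N, -23), Function('g')(3, 1)) = Mul(Mul(Rational(1, 20), -23), Add(1, Mul(-1, 3))) = Mul(Rational(-23, 20), Add(1, -3)) = Mul(Rational(-23, 20), -2) = Rational(23, 10)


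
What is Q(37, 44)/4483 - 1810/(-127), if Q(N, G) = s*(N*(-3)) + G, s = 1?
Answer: 8105721/569341 ≈ 14.237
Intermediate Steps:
Q(N, G) = G - 3*N (Q(N, G) = 1*(N*(-3)) + G = 1*(-3*N) + G = -3*N + G = G - 3*N)
Q(37, 44)/4483 - 1810/(-127) = (44 - 3*37)/4483 - 1810/(-127) = (44 - 111)*(1/4483) - 1810*(-1/127) = -67*1/4483 + 1810/127 = -67/4483 + 1810/127 = 8105721/569341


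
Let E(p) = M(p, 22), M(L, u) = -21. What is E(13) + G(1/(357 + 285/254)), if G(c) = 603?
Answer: 582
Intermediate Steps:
E(p) = -21
E(13) + G(1/(357 + 285/254)) = -21 + 603 = 582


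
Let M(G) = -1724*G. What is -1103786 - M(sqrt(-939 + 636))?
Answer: -1103786 + 1724*I*sqrt(303) ≈ -1.1038e+6 + 30010.0*I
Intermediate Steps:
-1103786 - M(sqrt(-939 + 636)) = -1103786 - (-1724)*sqrt(-939 + 636) = -1103786 - (-1724)*sqrt(-303) = -1103786 - (-1724)*I*sqrt(303) = -1103786 + 1724*I*sqrt(303)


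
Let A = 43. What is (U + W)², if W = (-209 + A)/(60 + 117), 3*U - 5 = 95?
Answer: 32878756/31329 ≈ 1049.5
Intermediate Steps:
U = 100/3 (U = 5/3 + (⅓)*95 = 5/3 + 95/3 = 100/3 ≈ 33.333)
W = -166/177 (W = (-209 + 43)/(60 + 117) = -166/177 ≈ -0.93785)
(U + W)² = (100/3 - 166/177)² = (5734/177)² = 32878756/31329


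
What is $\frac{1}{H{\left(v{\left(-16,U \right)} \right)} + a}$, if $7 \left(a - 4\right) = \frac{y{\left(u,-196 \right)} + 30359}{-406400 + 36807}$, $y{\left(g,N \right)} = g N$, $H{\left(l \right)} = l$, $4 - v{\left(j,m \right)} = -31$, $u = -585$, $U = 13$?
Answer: $\frac{369593}{14393410} \approx 0.025678$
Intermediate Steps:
$v{\left(j,m \right)} = 35$ ($v{\left(j,m \right)} = 4 - -31 = 4 + 31 = 35$)
$y{\left(g,N \right)} = N g$
$a = \frac{1457655}{369593}$ ($a = 4 + \frac{\left(\left(-196\right) \left(-585\right) + 30359\right) \frac{1}{-406400 + 36807}}{7} = 4 + \frac{\left(114660 + 30359\right) \frac{1}{-369593}}{7} = 4 + \frac{145019 \left(- \frac{1}{369593}\right)}{7} = 4 + \frac{1}{7} \left(- \frac{20717}{52799}\right) = 4 - \frac{20717}{369593} = \frac{1457655}{369593} \approx 3.9439$)
$\frac{1}{H{\left(v{\left(-16,U \right)} \right)} + a} = \frac{1}{35 + \frac{1457655}{369593}} = \frac{1}{\frac{14393410}{369593}} = \frac{369593}{14393410}$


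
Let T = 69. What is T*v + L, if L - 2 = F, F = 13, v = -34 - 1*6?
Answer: -2745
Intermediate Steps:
v = -40 (v = -34 - 6 = -40)
L = 15 (L = 2 + 13 = 15)
T*v + L = 69*(-40) + 15 = -2760 + 15 = -2745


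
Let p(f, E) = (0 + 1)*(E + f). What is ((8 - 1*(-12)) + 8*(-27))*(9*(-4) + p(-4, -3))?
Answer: 8428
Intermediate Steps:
p(f, E) = E + f (p(f, E) = 1*(E + f) = E + f)
((8 - 1*(-12)) + 8*(-27))*(9*(-4) + p(-4, -3)) = ((8 - 1*(-12)) + 8*(-27))*(9*(-4) + (-3 - 4)) = ((8 + 12) - 216)*(-36 - 7) = (20 - 216)*(-43) = -196*(-43) = 8428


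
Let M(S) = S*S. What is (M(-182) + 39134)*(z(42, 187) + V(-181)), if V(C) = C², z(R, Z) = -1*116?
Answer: 2358862410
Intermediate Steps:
z(R, Z) = -116
M(S) = S²
(M(-182) + 39134)*(z(42, 187) + V(-181)) = ((-182)² + 39134)*(-116 + (-181)²) = (33124 + 39134)*(-116 + 32761) = 72258*32645 = 2358862410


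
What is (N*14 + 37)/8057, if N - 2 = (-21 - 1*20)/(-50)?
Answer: 1912/201425 ≈ 0.0094924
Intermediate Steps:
N = 141/50 (N = 2 + (-21 - 1*20)/(-50) = 2 + (-21 - 20)*(-1/50) = 2 - 41*(-1/50) = 2 + 41/50 = 141/50 ≈ 2.8200)
(N*14 + 37)/8057 = ((141/50)*14 + 37)/8057 = (987/25 + 37)*(1/8057) = (1912/25)*(1/8057) = 1912/201425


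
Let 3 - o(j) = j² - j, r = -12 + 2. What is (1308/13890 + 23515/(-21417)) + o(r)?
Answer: -5354866304/49580355 ≈ -108.00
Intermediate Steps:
r = -10
o(j) = 3 + j - j² (o(j) = 3 - (j² - j) = 3 + (j - j²) = 3 + j - j²)
(1308/13890 + 23515/(-21417)) + o(r) = (1308/13890 + 23515/(-21417)) + (3 - 10 - 1*(-10)²) = (1308*(1/13890) + 23515*(-1/21417)) + (3 - 10 - 1*100) = (218/2315 - 23515/21417) + (3 - 10 - 100) = -49768319/49580355 - 107 = -5354866304/49580355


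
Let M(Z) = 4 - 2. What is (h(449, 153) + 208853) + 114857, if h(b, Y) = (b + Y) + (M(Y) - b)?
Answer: 323865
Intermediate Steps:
M(Z) = 2
h(b, Y) = 2 + Y (h(b, Y) = (b + Y) + (2 - b) = (Y + b) + (2 - b) = 2 + Y)
(h(449, 153) + 208853) + 114857 = ((2 + 153) + 208853) + 114857 = (155 + 208853) + 114857 = 209008 + 114857 = 323865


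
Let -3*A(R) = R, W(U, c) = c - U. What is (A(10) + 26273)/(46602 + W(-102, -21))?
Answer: 78809/140049 ≈ 0.56272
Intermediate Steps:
A(R) = -R/3
(A(10) + 26273)/(46602 + W(-102, -21)) = (-1/3*10 + 26273)/(46602 + (-21 - 1*(-102))) = (-10/3 + 26273)/(46602 + (-21 + 102)) = 78809/(3*(46602 + 81)) = (78809/3)/46683 = (78809/3)*(1/46683) = 78809/140049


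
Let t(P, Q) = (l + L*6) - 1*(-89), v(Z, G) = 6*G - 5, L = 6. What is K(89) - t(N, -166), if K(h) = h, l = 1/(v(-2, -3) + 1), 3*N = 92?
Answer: -791/22 ≈ -35.955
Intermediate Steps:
v(Z, G) = -5 + 6*G
N = 92/3 (N = (1/3)*92 = 92/3 ≈ 30.667)
l = -1/22 (l = 1/((-5 + 6*(-3)) + 1) = 1/((-5 - 18) + 1) = 1/(-23 + 1) = 1/(-22) = -1/22 ≈ -0.045455)
t(P, Q) = 2749/22 (t(P, Q) = (-1/22 + 6*6) - 1*(-89) = (-1/22 + 36) + 89 = 791/22 + 89 = 2749/22)
K(89) - t(N, -166) = 89 - 1*2749/22 = 89 - 2749/22 = -791/22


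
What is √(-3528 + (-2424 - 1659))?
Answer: I*√7611 ≈ 87.241*I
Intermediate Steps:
√(-3528 + (-2424 - 1659)) = √(-3528 - 4083) = √(-7611) = I*√7611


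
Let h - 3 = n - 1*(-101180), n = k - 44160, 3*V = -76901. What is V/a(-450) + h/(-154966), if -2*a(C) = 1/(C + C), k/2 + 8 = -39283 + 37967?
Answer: -7150224273975/154966 ≈ -4.6141e+7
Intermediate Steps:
k = -2648 (k = -16 + 2*(-39283 + 37967) = -16 + 2*(-1316) = -16 - 2632 = -2648)
V = -76901/3 (V = (⅓)*(-76901) = -76901/3 ≈ -25634.)
n = -46808 (n = -2648 - 44160 = -46808)
a(C) = -1/(4*C) (a(C) = -1/(2*(C + C)) = -1/(2*C)/2 = -1/(4*C))
h = 54375 (h = 3 + (-46808 - 1*(-101180)) = 3 + (-46808 + 101180) = 3 + 54372 = 54375)
V/a(-450) + h/(-154966) = -76901/(3*((-¼/(-450)))) + 54375/(-154966) = -76901/(3*((-¼*(-1/450)))) + 54375*(-1/154966) = -76901/(3*1/1800) - 54375/154966 = -76901/3*1800 - 54375/154966 = -46140600 - 54375/154966 = -7150224273975/154966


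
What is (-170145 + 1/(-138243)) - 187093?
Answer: -49385652835/138243 ≈ -3.5724e+5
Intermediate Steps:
(-170145 + 1/(-138243)) - 187093 = (-170145 - 1/138243) - 187093 = -23521355236/138243 - 187093 = -49385652835/138243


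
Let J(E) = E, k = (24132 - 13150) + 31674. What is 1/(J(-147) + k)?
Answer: 1/42509 ≈ 2.3524e-5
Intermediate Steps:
k = 42656 (k = 10982 + 31674 = 42656)
1/(J(-147) + k) = 1/(-147 + 42656) = 1/42509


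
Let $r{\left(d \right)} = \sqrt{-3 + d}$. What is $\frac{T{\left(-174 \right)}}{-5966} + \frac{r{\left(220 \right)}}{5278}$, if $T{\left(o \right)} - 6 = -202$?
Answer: $\frac{98}{2983} + \frac{\sqrt{217}}{5278} \approx 0.035644$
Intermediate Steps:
$T{\left(o \right)} = -196$ ($T{\left(o \right)} = 6 - 202 = -196$)
$\frac{T{\left(-174 \right)}}{-5966} + \frac{r{\left(220 \right)}}{5278} = - \frac{196}{-5966} + \frac{\sqrt{-3 + 220}}{5278} = \left(-196\right) \left(- \frac{1}{5966}\right) + \sqrt{217} \cdot \frac{1}{5278} = \frac{98}{2983} + \frac{\sqrt{217}}{5278}$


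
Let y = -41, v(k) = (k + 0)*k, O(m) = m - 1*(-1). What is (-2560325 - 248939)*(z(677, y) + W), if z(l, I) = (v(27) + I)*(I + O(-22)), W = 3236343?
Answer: -8971909916368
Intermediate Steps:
O(m) = 1 + m (O(m) = m + 1 = 1 + m)
v(k) = k² (v(k) = k*k = k²)
z(l, I) = (-21 + I)*(729 + I) (z(l, I) = (27² + I)*(I + (1 - 22)) = (729 + I)*(I - 21) = (729 + I)*(-21 + I) = (-21 + I)*(729 + I))
(-2560325 - 248939)*(z(677, y) + W) = (-2560325 - 248939)*((-15309 + (-41)² + 708*(-41)) + 3236343) = -2809264*((-15309 + 1681 - 29028) + 3236343) = -2809264*(-42656 + 3236343) = -2809264*3193687 = -8971909916368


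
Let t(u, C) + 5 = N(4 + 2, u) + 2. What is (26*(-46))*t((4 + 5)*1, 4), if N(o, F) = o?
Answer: -3588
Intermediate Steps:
t(u, C) = 3 (t(u, C) = -5 + ((4 + 2) + 2) = -5 + (6 + 2) = -5 + 8 = 3)
(26*(-46))*t((4 + 5)*1, 4) = (26*(-46))*3 = -1196*3 = -3588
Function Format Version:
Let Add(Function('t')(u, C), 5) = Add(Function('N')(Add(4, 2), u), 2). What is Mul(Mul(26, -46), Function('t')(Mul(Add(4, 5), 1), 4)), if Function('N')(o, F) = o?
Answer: -3588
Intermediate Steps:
Function('t')(u, C) = 3 (Function('t')(u, C) = Add(-5, Add(Add(4, 2), 2)) = Add(-5, Add(6, 2)) = Add(-5, 8) = 3)
Mul(Mul(26, -46), Function('t')(Mul(Add(4, 5), 1), 4)) = Mul(Mul(26, -46), 3) = Mul(-1196, 3) = -3588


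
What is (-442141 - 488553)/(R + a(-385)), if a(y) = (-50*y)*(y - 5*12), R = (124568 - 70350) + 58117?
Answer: 930694/8453915 ≈ 0.11009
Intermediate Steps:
R = 112335 (R = 54218 + 58117 = 112335)
a(y) = -50*y*(-60 + y) (a(y) = (-50*y)*(y - 60) = (-50*y)*(-60 + y) = -50*y*(-60 + y))
(-442141 - 488553)/(R + a(-385)) = (-442141 - 488553)/(112335 + 50*(-385)*(60 - 1*(-385))) = -930694/(112335 + 50*(-385)*(60 + 385)) = -930694/(112335 + 50*(-385)*445) = -930694/(112335 - 8566250) = -930694/(-8453915) = -930694*(-1/8453915) = 930694/8453915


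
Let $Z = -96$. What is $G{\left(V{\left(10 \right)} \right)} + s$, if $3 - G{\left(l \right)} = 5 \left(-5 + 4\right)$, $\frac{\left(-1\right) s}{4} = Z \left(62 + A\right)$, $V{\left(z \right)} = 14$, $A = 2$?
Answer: $24584$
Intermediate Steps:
$s = 24576$ ($s = - 4 \left(- 96 \left(62 + 2\right)\right) = - 4 \left(\left(-96\right) 64\right) = \left(-4\right) \left(-6144\right) = 24576$)
$G{\left(l \right)} = 8$ ($G{\left(l \right)} = 3 - 5 \left(-5 + 4\right) = 3 - 5 \left(-1\right) = 3 - -5 = 3 + 5 = 8$)
$G{\left(V{\left(10 \right)} \right)} + s = 8 + 24576 = 24584$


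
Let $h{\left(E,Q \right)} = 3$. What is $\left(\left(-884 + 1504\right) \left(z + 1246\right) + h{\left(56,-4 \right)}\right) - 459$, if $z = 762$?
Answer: $1244504$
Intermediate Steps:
$\left(\left(-884 + 1504\right) \left(z + 1246\right) + h{\left(56,-4 \right)}\right) - 459 = \left(\left(-884 + 1504\right) \left(762 + 1246\right) + 3\right) - 459 = \left(620 \cdot 2008 + 3\right) - 459 = \left(1244960 + 3\right) - 459 = 1244963 - 459 = 1244504$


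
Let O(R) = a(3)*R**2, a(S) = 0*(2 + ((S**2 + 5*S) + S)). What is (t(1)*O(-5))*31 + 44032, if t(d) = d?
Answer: 44032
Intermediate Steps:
a(S) = 0 (a(S) = 0*(2 + (S**2 + 6*S)) = 0*(2 + S**2 + 6*S) = 0)
O(R) = 0 (O(R) = 0*R**2 = 0)
(t(1)*O(-5))*31 + 44032 = (1*0)*31 + 44032 = 0*31 + 44032 = 0 + 44032 = 44032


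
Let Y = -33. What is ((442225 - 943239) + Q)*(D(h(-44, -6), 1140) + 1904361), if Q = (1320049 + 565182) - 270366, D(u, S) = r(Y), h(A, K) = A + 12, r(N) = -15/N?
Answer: 23332924015576/11 ≈ 2.1212e+12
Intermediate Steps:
h(A, K) = 12 + A
D(u, S) = 5/11 (D(u, S) = -15/(-33) = -15*(-1/33) = 5/11)
Q = 1614865 (Q = 1885231 - 270366 = 1614865)
((442225 - 943239) + Q)*(D(h(-44, -6), 1140) + 1904361) = ((442225 - 943239) + 1614865)*(5/11 + 1904361) = (-501014 + 1614865)*(20947976/11) = 1113851*(20947976/11) = 23332924015576/11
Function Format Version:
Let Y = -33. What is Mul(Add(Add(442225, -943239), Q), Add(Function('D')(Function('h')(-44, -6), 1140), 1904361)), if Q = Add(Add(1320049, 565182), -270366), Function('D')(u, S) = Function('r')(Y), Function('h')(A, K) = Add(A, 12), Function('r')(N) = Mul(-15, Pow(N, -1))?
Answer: Rational(23332924015576, 11) ≈ 2.1212e+12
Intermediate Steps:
Function('h')(A, K) = Add(12, A)
Function('D')(u, S) = Rational(5, 11) (Function('D')(u, S) = Mul(-15, Pow(-33, -1)) = Mul(-15, Rational(-1, 33)) = Rational(5, 11))
Q = 1614865 (Q = Add(1885231, -270366) = 1614865)
Mul(Add(Add(442225, -943239), Q), Add(Function('D')(Function('h')(-44, -6), 1140), 1904361)) = Mul(Add(Add(442225, -943239), 1614865), Add(Rational(5, 11), 1904361)) = Mul(Add(-501014, 1614865), Rational(20947976, 11)) = Mul(1113851, Rational(20947976, 11)) = Rational(23332924015576, 11)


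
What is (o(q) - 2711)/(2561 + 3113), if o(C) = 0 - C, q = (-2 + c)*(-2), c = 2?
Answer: -2711/5674 ≈ -0.47779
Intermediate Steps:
q = 0 (q = (-2 + 2)*(-2) = 0*(-2) = 0)
o(C) = -C
(o(q) - 2711)/(2561 + 3113) = (-1*0 - 2711)/(2561 + 3113) = (0 - 2711)/5674 = -2711*1/5674 = -2711/5674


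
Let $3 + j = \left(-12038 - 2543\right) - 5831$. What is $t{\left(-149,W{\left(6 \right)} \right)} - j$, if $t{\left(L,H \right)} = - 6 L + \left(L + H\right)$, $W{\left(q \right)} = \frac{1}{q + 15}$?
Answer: $\frac{444361}{21} \approx 21160.0$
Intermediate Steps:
$W{\left(q \right)} = \frac{1}{15 + q}$
$j = -20415$ ($j = -3 - 20412 = -20415$)
$t{\left(L,H \right)} = H - 5 L$ ($t{\left(L,H \right)} = - 6 L + \left(H + L\right) = H - 5 L$)
$t{\left(-149,W{\left(6 \right)} \right)} - j = \left(\frac{1}{15 + 6} - -745\right) - -20415 = \left(\frac{1}{21} + 745\right) + 20415 = \frac{15646}{21} + 20415 = \frac{444361}{21}$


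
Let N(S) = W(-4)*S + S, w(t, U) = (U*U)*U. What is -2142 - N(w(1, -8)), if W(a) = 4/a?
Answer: -2142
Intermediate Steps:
w(t, U) = U³ (w(t, U) = U²*U = U³)
N(S) = 0 (N(S) = (4/(-4))*S + S = (4*(-¼))*S + S = -S + S = 0)
-2142 - N(w(1, -8)) = -2142 - 1*0 = -2142 + 0 = -2142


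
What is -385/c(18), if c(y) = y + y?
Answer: -385/36 ≈ -10.694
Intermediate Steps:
c(y) = 2*y
-385/c(18) = -385/(2*18) = -385/36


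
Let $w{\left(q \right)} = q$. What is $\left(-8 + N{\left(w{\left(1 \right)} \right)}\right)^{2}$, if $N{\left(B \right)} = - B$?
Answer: $81$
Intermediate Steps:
$\left(-8 + N{\left(w{\left(1 \right)} \right)}\right)^{2} = \left(-8 - 1\right)^{2} = \left(-9\right)^{2} = 81$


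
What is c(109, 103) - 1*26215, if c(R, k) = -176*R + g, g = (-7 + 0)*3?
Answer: -45420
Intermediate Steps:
g = -21 (g = -7*3 = -21)
c(R, k) = -21 - 176*R (c(R, k) = -176*R - 21 = -21 - 176*R)
c(109, 103) - 1*26215 = (-21 - 176*109) - 1*26215 = (-21 - 19184) - 26215 = -19205 - 26215 = -45420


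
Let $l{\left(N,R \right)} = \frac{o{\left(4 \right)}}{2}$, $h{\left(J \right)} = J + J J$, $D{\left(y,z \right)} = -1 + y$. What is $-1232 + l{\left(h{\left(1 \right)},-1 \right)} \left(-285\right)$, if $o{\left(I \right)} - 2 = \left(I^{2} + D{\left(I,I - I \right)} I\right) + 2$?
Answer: $-5792$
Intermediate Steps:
$h{\left(J \right)} = J + J^{2}$
$o{\left(I \right)} = 4 + I^{2} + I \left(-1 + I\right)$ ($o{\left(I \right)} = 2 + \left(\left(I^{2} + \left(-1 + I\right) I\right) + 2\right) = 2 + \left(\left(I^{2} + I \left(-1 + I\right)\right) + 2\right) = 2 + \left(2 + I^{2} + I \left(-1 + I\right)\right) = 4 + I^{2} + I \left(-1 + I\right)$)
$l{\left(N,R \right)} = 16$ ($l{\left(N,R \right)} = \frac{4 - 4 + 2 \cdot 4^{2}}{2} = \left(4 - 4 + 2 \cdot 16\right) \frac{1}{2} = \left(4 - 4 + 32\right) \frac{1}{2} = 32 \cdot \frac{1}{2} = 16$)
$-1232 + l{\left(h{\left(1 \right)},-1 \right)} \left(-285\right) = -1232 + 16 \left(-285\right) = -1232 - 4560 = -5792$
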